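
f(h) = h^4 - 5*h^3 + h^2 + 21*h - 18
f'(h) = 4*h^3 - 15*h^2 + 2*h + 21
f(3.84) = 11.70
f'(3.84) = 33.99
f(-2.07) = 5.52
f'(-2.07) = -82.89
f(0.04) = -17.16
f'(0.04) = 21.06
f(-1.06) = -31.92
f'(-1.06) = -2.74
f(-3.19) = 191.05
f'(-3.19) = -267.87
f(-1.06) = -31.92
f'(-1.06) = -2.74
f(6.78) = 725.11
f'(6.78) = 591.70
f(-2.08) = 6.36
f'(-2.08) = -84.05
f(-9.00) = 10080.00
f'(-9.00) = -4128.00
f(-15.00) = 67392.00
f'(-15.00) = -16884.00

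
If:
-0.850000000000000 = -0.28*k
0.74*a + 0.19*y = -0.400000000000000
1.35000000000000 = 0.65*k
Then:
No Solution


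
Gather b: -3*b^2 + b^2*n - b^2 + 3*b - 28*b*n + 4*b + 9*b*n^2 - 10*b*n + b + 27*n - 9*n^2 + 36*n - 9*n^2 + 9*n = b^2*(n - 4) + b*(9*n^2 - 38*n + 8) - 18*n^2 + 72*n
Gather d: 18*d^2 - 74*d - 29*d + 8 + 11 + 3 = 18*d^2 - 103*d + 22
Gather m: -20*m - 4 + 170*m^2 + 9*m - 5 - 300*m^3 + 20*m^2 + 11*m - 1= -300*m^3 + 190*m^2 - 10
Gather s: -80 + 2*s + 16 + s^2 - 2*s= s^2 - 64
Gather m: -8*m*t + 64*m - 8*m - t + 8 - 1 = m*(56 - 8*t) - t + 7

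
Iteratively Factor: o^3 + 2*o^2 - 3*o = (o - 1)*(o^2 + 3*o) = o*(o - 1)*(o + 3)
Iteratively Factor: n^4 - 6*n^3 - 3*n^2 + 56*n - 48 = (n - 1)*(n^3 - 5*n^2 - 8*n + 48) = (n - 1)*(n + 3)*(n^2 - 8*n + 16) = (n - 4)*(n - 1)*(n + 3)*(n - 4)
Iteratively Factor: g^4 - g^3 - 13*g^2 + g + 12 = (g + 1)*(g^3 - 2*g^2 - 11*g + 12) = (g - 1)*(g + 1)*(g^2 - g - 12) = (g - 1)*(g + 1)*(g + 3)*(g - 4)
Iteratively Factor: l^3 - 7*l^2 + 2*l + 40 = (l + 2)*(l^2 - 9*l + 20) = (l - 4)*(l + 2)*(l - 5)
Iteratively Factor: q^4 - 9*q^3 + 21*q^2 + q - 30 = (q - 3)*(q^3 - 6*q^2 + 3*q + 10) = (q - 3)*(q + 1)*(q^2 - 7*q + 10) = (q - 3)*(q - 2)*(q + 1)*(q - 5)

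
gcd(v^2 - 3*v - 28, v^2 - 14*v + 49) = v - 7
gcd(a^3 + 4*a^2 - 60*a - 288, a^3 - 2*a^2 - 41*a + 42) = a + 6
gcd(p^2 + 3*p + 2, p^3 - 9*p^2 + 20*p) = 1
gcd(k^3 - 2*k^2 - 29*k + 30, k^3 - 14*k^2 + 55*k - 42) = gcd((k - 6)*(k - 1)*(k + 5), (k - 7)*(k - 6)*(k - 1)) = k^2 - 7*k + 6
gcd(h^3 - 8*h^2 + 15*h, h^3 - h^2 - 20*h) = h^2 - 5*h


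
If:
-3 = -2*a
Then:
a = 3/2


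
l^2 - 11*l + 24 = (l - 8)*(l - 3)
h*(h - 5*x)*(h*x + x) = h^3*x - 5*h^2*x^2 + h^2*x - 5*h*x^2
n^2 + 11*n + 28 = (n + 4)*(n + 7)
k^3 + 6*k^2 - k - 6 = (k - 1)*(k + 1)*(k + 6)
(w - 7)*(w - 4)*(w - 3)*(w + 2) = w^4 - 12*w^3 + 33*w^2 + 38*w - 168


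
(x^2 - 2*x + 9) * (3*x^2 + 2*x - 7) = 3*x^4 - 4*x^3 + 16*x^2 + 32*x - 63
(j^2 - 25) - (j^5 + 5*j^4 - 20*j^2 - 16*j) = -j^5 - 5*j^4 + 21*j^2 + 16*j - 25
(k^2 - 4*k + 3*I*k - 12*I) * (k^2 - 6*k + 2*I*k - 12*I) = k^4 - 10*k^3 + 5*I*k^3 + 18*k^2 - 50*I*k^2 + 60*k + 120*I*k - 144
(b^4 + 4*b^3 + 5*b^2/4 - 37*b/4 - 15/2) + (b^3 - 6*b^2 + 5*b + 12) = b^4 + 5*b^3 - 19*b^2/4 - 17*b/4 + 9/2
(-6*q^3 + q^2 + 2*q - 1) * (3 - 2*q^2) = 12*q^5 - 2*q^4 - 22*q^3 + 5*q^2 + 6*q - 3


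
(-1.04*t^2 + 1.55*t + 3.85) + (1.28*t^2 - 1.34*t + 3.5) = 0.24*t^2 + 0.21*t + 7.35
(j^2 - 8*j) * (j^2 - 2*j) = j^4 - 10*j^3 + 16*j^2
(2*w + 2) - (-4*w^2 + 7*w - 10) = 4*w^2 - 5*w + 12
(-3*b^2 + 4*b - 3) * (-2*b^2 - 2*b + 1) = 6*b^4 - 2*b^3 - 5*b^2 + 10*b - 3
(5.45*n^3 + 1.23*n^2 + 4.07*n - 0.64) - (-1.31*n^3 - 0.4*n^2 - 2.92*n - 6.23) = 6.76*n^3 + 1.63*n^2 + 6.99*n + 5.59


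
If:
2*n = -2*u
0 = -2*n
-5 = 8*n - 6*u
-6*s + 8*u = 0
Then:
No Solution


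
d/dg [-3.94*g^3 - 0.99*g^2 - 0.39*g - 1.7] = -11.82*g^2 - 1.98*g - 0.39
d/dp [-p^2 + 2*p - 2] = 2 - 2*p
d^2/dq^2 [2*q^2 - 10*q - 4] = 4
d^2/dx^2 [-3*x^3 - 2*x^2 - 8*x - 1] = -18*x - 4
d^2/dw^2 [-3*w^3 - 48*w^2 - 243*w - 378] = -18*w - 96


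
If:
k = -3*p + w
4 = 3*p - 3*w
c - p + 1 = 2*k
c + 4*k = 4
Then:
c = -4/33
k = 34/33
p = -13/11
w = -83/33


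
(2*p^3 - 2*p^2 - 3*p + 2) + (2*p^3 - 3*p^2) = 4*p^3 - 5*p^2 - 3*p + 2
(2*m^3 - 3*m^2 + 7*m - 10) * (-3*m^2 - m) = -6*m^5 + 7*m^4 - 18*m^3 + 23*m^2 + 10*m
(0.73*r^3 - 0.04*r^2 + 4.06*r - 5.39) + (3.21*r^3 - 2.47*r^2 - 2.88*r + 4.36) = 3.94*r^3 - 2.51*r^2 + 1.18*r - 1.03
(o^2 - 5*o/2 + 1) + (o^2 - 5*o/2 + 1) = 2*o^2 - 5*o + 2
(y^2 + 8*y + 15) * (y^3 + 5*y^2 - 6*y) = y^5 + 13*y^4 + 49*y^3 + 27*y^2 - 90*y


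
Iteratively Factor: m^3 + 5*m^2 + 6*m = (m)*(m^2 + 5*m + 6) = m*(m + 3)*(m + 2)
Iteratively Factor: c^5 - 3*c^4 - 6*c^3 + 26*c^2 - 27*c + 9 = (c - 1)*(c^4 - 2*c^3 - 8*c^2 + 18*c - 9) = (c - 3)*(c - 1)*(c^3 + c^2 - 5*c + 3) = (c - 3)*(c - 1)^2*(c^2 + 2*c - 3) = (c - 3)*(c - 1)^2*(c + 3)*(c - 1)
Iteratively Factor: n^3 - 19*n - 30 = (n + 2)*(n^2 - 2*n - 15) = (n - 5)*(n + 2)*(n + 3)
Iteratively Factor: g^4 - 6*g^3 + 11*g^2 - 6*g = (g - 3)*(g^3 - 3*g^2 + 2*g) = (g - 3)*(g - 2)*(g^2 - g) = g*(g - 3)*(g - 2)*(g - 1)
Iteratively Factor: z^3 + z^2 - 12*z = (z)*(z^2 + z - 12) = z*(z - 3)*(z + 4)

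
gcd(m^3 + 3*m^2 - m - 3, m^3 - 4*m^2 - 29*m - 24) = m^2 + 4*m + 3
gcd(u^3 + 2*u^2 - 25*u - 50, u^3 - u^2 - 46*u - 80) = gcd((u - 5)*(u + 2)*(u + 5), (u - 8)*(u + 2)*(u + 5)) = u^2 + 7*u + 10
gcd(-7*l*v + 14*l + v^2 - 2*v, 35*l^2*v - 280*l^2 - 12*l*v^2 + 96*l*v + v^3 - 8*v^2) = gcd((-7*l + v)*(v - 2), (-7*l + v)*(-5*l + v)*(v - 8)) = -7*l + v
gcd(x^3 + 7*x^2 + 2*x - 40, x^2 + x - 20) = x + 5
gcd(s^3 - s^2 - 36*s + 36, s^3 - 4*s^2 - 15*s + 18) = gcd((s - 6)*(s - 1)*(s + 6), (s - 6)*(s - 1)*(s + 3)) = s^2 - 7*s + 6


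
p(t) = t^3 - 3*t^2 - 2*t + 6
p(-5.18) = -203.13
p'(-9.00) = 295.00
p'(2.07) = -1.57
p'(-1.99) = 21.82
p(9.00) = 474.00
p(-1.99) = -9.78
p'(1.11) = -4.96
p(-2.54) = -24.66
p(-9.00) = -948.00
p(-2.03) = -10.67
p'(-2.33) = 28.27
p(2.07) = -2.12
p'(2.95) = 6.41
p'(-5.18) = 109.58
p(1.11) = 1.45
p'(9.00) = 187.00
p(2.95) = -0.34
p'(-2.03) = 22.54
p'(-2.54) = 32.59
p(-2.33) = -18.28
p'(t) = 3*t^2 - 6*t - 2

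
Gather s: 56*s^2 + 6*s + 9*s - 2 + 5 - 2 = 56*s^2 + 15*s + 1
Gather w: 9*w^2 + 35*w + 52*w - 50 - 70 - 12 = 9*w^2 + 87*w - 132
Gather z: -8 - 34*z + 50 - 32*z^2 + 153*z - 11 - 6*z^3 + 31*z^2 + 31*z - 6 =-6*z^3 - z^2 + 150*z + 25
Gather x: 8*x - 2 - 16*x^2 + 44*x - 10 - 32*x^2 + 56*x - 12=-48*x^2 + 108*x - 24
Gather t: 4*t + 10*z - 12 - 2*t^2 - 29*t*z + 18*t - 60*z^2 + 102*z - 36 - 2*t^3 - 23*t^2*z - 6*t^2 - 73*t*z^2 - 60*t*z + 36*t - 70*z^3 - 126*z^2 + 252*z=-2*t^3 + t^2*(-23*z - 8) + t*(-73*z^2 - 89*z + 58) - 70*z^3 - 186*z^2 + 364*z - 48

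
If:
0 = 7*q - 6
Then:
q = 6/7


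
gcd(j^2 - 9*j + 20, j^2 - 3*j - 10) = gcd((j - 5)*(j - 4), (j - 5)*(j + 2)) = j - 5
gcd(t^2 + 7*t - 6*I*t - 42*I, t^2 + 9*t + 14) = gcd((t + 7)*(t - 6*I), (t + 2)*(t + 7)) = t + 7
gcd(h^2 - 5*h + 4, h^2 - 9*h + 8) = h - 1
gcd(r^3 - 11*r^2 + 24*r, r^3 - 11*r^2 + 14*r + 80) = r - 8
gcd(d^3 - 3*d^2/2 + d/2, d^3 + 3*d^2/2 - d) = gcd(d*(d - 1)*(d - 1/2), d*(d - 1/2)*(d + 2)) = d^2 - d/2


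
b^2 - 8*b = b*(b - 8)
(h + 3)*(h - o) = h^2 - h*o + 3*h - 3*o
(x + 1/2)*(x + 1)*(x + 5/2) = x^3 + 4*x^2 + 17*x/4 + 5/4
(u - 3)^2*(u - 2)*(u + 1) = u^4 - 7*u^3 + 13*u^2 + 3*u - 18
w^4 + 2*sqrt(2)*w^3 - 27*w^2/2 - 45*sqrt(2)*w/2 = w*(w - 5*sqrt(2)/2)*(w + 3*sqrt(2)/2)*(w + 3*sqrt(2))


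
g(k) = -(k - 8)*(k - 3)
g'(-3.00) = 17.00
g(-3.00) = -66.00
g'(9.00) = -7.00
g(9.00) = -6.00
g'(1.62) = 7.76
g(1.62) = -8.80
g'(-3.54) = 18.08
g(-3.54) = -75.47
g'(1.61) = 7.78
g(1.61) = -8.88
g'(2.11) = 6.78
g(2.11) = -5.24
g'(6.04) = -1.08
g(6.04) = 5.96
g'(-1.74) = 14.48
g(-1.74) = -46.17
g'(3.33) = 4.34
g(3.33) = 1.54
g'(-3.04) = 17.08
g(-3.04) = -66.68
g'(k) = 11 - 2*k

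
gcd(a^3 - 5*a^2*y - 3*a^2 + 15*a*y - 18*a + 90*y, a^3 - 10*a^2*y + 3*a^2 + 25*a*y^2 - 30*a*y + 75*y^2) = -a^2 + 5*a*y - 3*a + 15*y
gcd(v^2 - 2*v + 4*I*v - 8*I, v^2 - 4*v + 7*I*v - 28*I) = 1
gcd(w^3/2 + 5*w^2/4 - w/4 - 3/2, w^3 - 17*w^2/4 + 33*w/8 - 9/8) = 1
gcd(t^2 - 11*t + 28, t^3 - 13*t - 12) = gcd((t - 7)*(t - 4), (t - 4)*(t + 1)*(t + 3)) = t - 4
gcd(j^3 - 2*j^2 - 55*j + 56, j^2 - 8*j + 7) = j - 1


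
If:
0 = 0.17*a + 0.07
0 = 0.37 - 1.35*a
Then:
No Solution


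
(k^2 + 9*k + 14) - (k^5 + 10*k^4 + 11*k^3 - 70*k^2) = -k^5 - 10*k^4 - 11*k^3 + 71*k^2 + 9*k + 14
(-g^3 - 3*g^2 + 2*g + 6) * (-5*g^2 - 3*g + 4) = 5*g^5 + 18*g^4 - 5*g^3 - 48*g^2 - 10*g + 24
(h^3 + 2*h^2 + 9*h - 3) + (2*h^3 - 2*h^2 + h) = 3*h^3 + 10*h - 3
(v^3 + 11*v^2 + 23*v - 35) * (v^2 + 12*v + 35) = v^5 + 23*v^4 + 190*v^3 + 626*v^2 + 385*v - 1225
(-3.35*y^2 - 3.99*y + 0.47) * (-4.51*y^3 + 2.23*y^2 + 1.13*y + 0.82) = 15.1085*y^5 + 10.5244*y^4 - 14.8029*y^3 - 6.2076*y^2 - 2.7407*y + 0.3854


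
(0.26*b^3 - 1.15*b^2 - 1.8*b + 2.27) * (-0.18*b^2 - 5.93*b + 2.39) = -0.0468*b^5 - 1.3348*b^4 + 7.7649*b^3 + 7.5169*b^2 - 17.7631*b + 5.4253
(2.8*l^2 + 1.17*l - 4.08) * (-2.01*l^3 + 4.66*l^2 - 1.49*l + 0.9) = -5.628*l^5 + 10.6963*l^4 + 9.481*l^3 - 18.2361*l^2 + 7.1322*l - 3.672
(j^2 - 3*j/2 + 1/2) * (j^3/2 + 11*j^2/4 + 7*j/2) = j^5/2 + 2*j^4 - 3*j^3/8 - 31*j^2/8 + 7*j/4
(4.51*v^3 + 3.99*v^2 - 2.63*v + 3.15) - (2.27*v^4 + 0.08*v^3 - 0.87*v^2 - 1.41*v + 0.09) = -2.27*v^4 + 4.43*v^3 + 4.86*v^2 - 1.22*v + 3.06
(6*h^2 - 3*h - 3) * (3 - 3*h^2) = -18*h^4 + 9*h^3 + 27*h^2 - 9*h - 9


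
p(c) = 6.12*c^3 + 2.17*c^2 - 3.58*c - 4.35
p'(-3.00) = 148.64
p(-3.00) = -139.32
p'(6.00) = 683.42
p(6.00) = 1374.21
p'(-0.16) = -3.80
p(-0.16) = -3.75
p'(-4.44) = 339.09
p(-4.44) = -481.35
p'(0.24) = -1.48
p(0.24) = -5.00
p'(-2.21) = 76.50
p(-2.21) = -51.90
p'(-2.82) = 130.19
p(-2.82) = -114.24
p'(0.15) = -2.52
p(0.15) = -4.82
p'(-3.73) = 235.67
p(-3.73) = -278.40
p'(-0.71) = 2.59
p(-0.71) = -2.90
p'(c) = 18.36*c^2 + 4.34*c - 3.58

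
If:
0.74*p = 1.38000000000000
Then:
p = 1.86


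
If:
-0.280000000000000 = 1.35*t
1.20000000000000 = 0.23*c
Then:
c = 5.22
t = -0.21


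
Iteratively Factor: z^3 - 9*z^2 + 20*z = (z - 5)*(z^2 - 4*z) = z*(z - 5)*(z - 4)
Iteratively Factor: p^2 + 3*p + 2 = (p + 2)*(p + 1)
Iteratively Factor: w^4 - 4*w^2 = (w + 2)*(w^3 - 2*w^2) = w*(w + 2)*(w^2 - 2*w) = w*(w - 2)*(w + 2)*(w)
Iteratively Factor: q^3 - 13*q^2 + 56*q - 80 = (q - 5)*(q^2 - 8*q + 16) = (q - 5)*(q - 4)*(q - 4)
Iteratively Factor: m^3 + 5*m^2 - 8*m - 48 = (m + 4)*(m^2 + m - 12) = (m - 3)*(m + 4)*(m + 4)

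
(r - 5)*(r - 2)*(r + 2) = r^3 - 5*r^2 - 4*r + 20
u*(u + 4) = u^2 + 4*u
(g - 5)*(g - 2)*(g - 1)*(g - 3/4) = g^4 - 35*g^3/4 + 23*g^2 - 91*g/4 + 15/2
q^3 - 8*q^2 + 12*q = q*(q - 6)*(q - 2)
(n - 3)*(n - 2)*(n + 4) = n^3 - n^2 - 14*n + 24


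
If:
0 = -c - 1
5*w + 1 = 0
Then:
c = -1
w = -1/5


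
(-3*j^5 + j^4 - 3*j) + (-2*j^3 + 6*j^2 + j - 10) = -3*j^5 + j^4 - 2*j^3 + 6*j^2 - 2*j - 10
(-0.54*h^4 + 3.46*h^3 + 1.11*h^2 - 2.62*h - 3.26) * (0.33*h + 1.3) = -0.1782*h^5 + 0.4398*h^4 + 4.8643*h^3 + 0.5784*h^2 - 4.4818*h - 4.238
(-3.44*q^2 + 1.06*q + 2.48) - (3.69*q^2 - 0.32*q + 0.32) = -7.13*q^2 + 1.38*q + 2.16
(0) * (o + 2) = 0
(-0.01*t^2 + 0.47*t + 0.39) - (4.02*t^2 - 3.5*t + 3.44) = -4.03*t^2 + 3.97*t - 3.05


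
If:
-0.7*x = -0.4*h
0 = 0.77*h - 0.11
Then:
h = 0.14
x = 0.08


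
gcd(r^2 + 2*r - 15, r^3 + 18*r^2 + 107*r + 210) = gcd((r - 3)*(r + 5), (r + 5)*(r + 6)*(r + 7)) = r + 5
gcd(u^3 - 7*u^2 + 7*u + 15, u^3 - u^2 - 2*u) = u + 1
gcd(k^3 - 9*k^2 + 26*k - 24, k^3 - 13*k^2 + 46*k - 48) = k^2 - 5*k + 6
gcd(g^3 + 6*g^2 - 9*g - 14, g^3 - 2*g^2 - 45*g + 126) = g + 7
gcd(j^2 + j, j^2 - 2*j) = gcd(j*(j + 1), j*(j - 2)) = j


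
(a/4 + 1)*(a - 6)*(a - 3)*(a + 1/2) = a^4/4 - 9*a^3/8 - 41*a^2/8 + 63*a/4 + 9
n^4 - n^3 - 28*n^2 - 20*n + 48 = (n - 6)*(n - 1)*(n + 2)*(n + 4)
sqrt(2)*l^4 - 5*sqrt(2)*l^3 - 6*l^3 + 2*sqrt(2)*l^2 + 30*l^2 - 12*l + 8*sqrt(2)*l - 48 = (l - 4)*(l - 2)*(l - 3*sqrt(2))*(sqrt(2)*l + sqrt(2))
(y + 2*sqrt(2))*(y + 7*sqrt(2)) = y^2 + 9*sqrt(2)*y + 28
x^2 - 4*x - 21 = (x - 7)*(x + 3)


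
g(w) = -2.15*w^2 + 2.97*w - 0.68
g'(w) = 2.97 - 4.3*w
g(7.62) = -102.89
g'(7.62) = -29.80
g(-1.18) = -7.18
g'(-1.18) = 8.04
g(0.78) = 0.33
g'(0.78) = -0.38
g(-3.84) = -43.79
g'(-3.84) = 19.48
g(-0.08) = -0.93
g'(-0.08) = 3.31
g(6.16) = -63.97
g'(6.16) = -23.52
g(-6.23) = -102.63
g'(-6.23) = 29.76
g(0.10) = -0.40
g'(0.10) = 2.54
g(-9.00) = -201.56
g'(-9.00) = 41.67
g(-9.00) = -201.56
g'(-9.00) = 41.67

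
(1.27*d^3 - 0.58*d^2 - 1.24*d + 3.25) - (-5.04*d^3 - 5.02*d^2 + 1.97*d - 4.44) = 6.31*d^3 + 4.44*d^2 - 3.21*d + 7.69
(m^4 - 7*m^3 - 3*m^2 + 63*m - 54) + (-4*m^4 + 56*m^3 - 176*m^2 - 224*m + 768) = -3*m^4 + 49*m^3 - 179*m^2 - 161*m + 714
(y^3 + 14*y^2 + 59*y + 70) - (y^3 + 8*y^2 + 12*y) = 6*y^2 + 47*y + 70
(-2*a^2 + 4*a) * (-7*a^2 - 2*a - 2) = 14*a^4 - 24*a^3 - 4*a^2 - 8*a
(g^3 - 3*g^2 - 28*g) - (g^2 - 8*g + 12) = g^3 - 4*g^2 - 20*g - 12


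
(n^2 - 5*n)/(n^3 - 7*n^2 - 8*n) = (5 - n)/(-n^2 + 7*n + 8)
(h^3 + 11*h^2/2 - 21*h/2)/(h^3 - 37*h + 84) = h*(2*h - 3)/(2*(h^2 - 7*h + 12))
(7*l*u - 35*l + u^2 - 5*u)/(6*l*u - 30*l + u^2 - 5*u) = (7*l + u)/(6*l + u)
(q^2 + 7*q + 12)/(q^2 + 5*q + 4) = (q + 3)/(q + 1)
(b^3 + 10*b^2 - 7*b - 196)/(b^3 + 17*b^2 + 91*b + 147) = (b - 4)/(b + 3)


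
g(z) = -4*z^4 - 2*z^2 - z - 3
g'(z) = -16*z^3 - 4*z - 1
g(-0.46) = -3.14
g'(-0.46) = 2.40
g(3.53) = -652.55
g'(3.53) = -718.91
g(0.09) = -3.11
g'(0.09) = -1.37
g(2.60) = -201.91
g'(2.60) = -292.62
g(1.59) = -35.21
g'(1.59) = -71.67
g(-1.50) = -26.25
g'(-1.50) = 59.00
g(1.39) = -23.19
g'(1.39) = -49.53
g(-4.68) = -1960.99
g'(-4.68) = 1657.77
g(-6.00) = -5253.00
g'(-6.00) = 3479.00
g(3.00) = -348.00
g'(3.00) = -445.00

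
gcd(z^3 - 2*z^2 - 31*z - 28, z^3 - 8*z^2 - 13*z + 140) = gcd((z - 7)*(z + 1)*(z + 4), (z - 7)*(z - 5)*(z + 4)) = z^2 - 3*z - 28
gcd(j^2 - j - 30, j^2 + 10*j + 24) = 1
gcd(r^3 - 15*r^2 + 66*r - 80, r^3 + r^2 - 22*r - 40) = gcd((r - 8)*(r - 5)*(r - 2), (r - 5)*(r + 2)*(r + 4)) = r - 5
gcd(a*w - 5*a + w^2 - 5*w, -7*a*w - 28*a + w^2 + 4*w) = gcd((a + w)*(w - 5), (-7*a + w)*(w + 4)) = 1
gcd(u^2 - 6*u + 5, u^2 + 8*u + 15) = 1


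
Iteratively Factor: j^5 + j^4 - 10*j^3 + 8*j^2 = (j - 2)*(j^4 + 3*j^3 - 4*j^2) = (j - 2)*(j + 4)*(j^3 - j^2) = j*(j - 2)*(j + 4)*(j^2 - j) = j*(j - 2)*(j - 1)*(j + 4)*(j)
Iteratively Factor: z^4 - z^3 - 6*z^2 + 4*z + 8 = (z + 1)*(z^3 - 2*z^2 - 4*z + 8) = (z + 1)*(z + 2)*(z^2 - 4*z + 4) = (z - 2)*(z + 1)*(z + 2)*(z - 2)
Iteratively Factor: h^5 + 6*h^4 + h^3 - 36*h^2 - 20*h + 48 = (h - 1)*(h^4 + 7*h^3 + 8*h^2 - 28*h - 48) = (h - 1)*(h + 2)*(h^3 + 5*h^2 - 2*h - 24) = (h - 2)*(h - 1)*(h + 2)*(h^2 + 7*h + 12) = (h - 2)*(h - 1)*(h + 2)*(h + 4)*(h + 3)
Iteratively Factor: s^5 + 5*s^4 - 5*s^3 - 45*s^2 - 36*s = (s)*(s^4 + 5*s^3 - 5*s^2 - 45*s - 36) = s*(s + 3)*(s^3 + 2*s^2 - 11*s - 12) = s*(s + 1)*(s + 3)*(s^2 + s - 12) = s*(s + 1)*(s + 3)*(s + 4)*(s - 3)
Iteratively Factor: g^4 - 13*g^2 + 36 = (g + 3)*(g^3 - 3*g^2 - 4*g + 12) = (g - 3)*(g + 3)*(g^2 - 4) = (g - 3)*(g + 2)*(g + 3)*(g - 2)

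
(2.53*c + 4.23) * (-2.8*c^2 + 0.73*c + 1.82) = -7.084*c^3 - 9.9971*c^2 + 7.6925*c + 7.6986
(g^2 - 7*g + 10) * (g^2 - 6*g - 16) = g^4 - 13*g^3 + 36*g^2 + 52*g - 160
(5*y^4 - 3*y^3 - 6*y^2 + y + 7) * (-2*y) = -10*y^5 + 6*y^4 + 12*y^3 - 2*y^2 - 14*y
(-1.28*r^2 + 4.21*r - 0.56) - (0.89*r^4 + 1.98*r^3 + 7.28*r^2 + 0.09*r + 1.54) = -0.89*r^4 - 1.98*r^3 - 8.56*r^2 + 4.12*r - 2.1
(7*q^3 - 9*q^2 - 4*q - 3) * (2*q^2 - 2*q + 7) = 14*q^5 - 32*q^4 + 59*q^3 - 61*q^2 - 22*q - 21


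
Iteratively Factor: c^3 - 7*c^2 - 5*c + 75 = (c + 3)*(c^2 - 10*c + 25) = (c - 5)*(c + 3)*(c - 5)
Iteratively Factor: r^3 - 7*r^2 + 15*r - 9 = (r - 3)*(r^2 - 4*r + 3) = (r - 3)*(r - 1)*(r - 3)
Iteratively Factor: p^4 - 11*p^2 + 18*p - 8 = (p - 2)*(p^3 + 2*p^2 - 7*p + 4) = (p - 2)*(p - 1)*(p^2 + 3*p - 4) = (p - 2)*(p - 1)*(p + 4)*(p - 1)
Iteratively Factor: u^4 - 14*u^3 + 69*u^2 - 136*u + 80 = (u - 5)*(u^3 - 9*u^2 + 24*u - 16) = (u - 5)*(u - 1)*(u^2 - 8*u + 16) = (u - 5)*(u - 4)*(u - 1)*(u - 4)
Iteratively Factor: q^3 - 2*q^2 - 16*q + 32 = (q - 4)*(q^2 + 2*q - 8) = (q - 4)*(q + 4)*(q - 2)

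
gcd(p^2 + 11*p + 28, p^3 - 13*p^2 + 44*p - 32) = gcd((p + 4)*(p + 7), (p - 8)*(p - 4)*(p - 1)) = 1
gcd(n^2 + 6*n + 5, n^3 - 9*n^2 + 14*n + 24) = n + 1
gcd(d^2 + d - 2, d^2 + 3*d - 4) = d - 1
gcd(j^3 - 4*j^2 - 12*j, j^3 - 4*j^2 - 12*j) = j^3 - 4*j^2 - 12*j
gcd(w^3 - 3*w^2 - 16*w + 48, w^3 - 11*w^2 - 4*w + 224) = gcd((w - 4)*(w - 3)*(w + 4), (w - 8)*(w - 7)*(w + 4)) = w + 4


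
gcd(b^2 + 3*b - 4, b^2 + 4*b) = b + 4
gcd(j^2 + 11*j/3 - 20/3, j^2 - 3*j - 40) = j + 5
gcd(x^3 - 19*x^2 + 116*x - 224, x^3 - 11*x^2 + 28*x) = x^2 - 11*x + 28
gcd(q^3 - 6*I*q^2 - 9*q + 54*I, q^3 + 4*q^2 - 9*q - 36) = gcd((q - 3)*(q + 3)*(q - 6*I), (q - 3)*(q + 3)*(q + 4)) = q^2 - 9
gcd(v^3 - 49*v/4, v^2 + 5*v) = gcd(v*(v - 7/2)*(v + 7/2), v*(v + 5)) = v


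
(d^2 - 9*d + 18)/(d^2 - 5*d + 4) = (d^2 - 9*d + 18)/(d^2 - 5*d + 4)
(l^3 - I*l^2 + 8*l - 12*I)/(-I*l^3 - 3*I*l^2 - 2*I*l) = (I*l^3 + l^2 + 8*I*l + 12)/(l*(l^2 + 3*l + 2))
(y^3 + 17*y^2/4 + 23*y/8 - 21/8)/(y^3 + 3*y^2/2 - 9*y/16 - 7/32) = 4*(y + 3)/(4*y + 1)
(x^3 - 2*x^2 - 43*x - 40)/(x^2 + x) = x - 3 - 40/x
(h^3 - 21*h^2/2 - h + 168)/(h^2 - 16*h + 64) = (h^2 - 5*h/2 - 21)/(h - 8)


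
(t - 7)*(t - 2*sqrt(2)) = t^2 - 7*t - 2*sqrt(2)*t + 14*sqrt(2)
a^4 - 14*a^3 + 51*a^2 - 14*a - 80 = (a - 8)*(a - 5)*(a - 2)*(a + 1)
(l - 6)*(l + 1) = l^2 - 5*l - 6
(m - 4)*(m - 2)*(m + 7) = m^3 + m^2 - 34*m + 56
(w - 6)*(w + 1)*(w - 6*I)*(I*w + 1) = I*w^4 + 7*w^3 - 5*I*w^3 - 35*w^2 - 12*I*w^2 - 42*w + 30*I*w + 36*I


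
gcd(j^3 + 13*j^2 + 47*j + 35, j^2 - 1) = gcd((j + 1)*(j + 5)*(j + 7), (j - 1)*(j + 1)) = j + 1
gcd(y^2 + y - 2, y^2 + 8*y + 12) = y + 2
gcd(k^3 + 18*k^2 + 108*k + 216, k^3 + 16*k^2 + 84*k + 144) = k^2 + 12*k + 36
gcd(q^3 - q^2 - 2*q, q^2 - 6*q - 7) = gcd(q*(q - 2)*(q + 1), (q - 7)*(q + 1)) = q + 1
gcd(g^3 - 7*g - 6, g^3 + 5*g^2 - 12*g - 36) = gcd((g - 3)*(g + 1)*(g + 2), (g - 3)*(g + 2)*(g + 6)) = g^2 - g - 6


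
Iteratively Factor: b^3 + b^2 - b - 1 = (b + 1)*(b^2 - 1) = (b + 1)^2*(b - 1)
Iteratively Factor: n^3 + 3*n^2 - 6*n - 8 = (n - 2)*(n^2 + 5*n + 4) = (n - 2)*(n + 4)*(n + 1)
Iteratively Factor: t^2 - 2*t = (t - 2)*(t)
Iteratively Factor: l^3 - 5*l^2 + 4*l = (l)*(l^2 - 5*l + 4) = l*(l - 1)*(l - 4)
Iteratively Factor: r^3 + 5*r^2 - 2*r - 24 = (r - 2)*(r^2 + 7*r + 12) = (r - 2)*(r + 4)*(r + 3)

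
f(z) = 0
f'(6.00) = 0.00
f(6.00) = 0.00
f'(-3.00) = 0.00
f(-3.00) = 0.00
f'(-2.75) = 0.00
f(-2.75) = 0.00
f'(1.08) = 0.00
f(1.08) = 0.00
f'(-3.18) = 0.00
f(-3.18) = 0.00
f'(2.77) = 0.00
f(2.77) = 0.00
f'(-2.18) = 0.00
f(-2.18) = 0.00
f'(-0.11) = 0.00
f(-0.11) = 0.00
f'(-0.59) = 0.00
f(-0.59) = 0.00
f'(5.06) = 0.00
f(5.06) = 0.00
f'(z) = 0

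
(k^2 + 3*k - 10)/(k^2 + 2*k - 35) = (k^2 + 3*k - 10)/(k^2 + 2*k - 35)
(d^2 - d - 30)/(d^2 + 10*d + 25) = (d - 6)/(d + 5)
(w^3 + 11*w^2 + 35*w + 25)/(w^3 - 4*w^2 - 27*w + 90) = (w^2 + 6*w + 5)/(w^2 - 9*w + 18)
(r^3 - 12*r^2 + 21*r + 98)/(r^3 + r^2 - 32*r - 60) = (r^2 - 14*r + 49)/(r^2 - r - 30)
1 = 1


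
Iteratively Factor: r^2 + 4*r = (r)*(r + 4)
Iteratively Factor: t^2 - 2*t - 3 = (t + 1)*(t - 3)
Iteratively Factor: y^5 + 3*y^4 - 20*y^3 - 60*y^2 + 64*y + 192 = (y - 2)*(y^4 + 5*y^3 - 10*y^2 - 80*y - 96) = (y - 2)*(y + 4)*(y^3 + y^2 - 14*y - 24) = (y - 4)*(y - 2)*(y + 4)*(y^2 + 5*y + 6) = (y - 4)*(y - 2)*(y + 3)*(y + 4)*(y + 2)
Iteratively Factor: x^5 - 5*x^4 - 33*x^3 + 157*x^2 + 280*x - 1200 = (x + 4)*(x^4 - 9*x^3 + 3*x^2 + 145*x - 300) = (x - 5)*(x + 4)*(x^3 - 4*x^2 - 17*x + 60) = (x - 5)^2*(x + 4)*(x^2 + x - 12) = (x - 5)^2*(x + 4)^2*(x - 3)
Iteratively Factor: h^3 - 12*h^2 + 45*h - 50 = (h - 5)*(h^2 - 7*h + 10) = (h - 5)^2*(h - 2)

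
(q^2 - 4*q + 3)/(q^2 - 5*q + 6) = (q - 1)/(q - 2)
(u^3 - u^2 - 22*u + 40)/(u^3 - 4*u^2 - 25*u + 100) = (u - 2)/(u - 5)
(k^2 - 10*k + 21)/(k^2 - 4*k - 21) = (k - 3)/(k + 3)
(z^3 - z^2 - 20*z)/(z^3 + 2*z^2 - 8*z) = (z - 5)/(z - 2)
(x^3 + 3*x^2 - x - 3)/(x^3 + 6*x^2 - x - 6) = (x + 3)/(x + 6)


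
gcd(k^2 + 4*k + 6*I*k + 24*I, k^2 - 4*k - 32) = k + 4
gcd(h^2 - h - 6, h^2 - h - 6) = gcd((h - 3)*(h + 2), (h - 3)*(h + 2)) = h^2 - h - 6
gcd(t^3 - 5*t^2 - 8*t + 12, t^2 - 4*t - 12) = t^2 - 4*t - 12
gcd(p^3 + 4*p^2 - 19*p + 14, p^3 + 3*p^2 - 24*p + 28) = p^2 + 5*p - 14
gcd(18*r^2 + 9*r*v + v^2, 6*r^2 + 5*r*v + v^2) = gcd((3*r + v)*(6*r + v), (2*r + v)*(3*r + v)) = 3*r + v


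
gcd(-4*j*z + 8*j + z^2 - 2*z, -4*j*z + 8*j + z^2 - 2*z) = -4*j*z + 8*j + z^2 - 2*z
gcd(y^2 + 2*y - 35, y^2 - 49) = y + 7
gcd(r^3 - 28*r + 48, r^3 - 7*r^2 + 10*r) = r - 2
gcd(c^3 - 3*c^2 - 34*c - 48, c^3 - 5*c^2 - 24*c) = c^2 - 5*c - 24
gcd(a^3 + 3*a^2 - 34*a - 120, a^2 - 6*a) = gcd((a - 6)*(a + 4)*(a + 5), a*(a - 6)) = a - 6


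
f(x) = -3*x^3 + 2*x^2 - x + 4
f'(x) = -9*x^2 + 4*x - 1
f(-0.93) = 9.07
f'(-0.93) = -12.50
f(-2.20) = 47.82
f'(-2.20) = -53.36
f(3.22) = -78.64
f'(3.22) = -81.44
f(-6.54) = 935.26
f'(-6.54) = -412.10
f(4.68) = -264.38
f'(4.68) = -179.40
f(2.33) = -25.42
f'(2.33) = -40.54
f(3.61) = -114.68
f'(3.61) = -103.85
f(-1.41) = 17.80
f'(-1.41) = -24.53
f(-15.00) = 10594.00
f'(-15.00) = -2086.00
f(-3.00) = 106.00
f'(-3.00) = -94.00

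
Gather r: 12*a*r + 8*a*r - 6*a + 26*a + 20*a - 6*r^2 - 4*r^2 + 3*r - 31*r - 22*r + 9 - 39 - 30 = 40*a - 10*r^2 + r*(20*a - 50) - 60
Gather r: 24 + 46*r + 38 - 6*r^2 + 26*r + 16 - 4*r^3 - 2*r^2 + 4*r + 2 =-4*r^3 - 8*r^2 + 76*r + 80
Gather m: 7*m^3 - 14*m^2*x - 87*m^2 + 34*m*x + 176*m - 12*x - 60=7*m^3 + m^2*(-14*x - 87) + m*(34*x + 176) - 12*x - 60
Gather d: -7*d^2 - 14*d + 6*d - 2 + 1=-7*d^2 - 8*d - 1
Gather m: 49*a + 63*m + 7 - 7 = 49*a + 63*m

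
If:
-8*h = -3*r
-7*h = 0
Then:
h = 0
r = 0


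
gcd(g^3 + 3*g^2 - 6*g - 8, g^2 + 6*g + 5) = g + 1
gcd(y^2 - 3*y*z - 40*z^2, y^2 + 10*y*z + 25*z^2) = y + 5*z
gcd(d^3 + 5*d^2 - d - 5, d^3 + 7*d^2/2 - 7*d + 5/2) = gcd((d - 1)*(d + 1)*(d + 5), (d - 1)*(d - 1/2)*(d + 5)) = d^2 + 4*d - 5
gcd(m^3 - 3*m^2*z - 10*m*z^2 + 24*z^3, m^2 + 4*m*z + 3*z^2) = m + 3*z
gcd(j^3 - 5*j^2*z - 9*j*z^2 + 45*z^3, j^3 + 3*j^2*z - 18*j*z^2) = -j + 3*z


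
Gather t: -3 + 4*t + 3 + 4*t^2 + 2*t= 4*t^2 + 6*t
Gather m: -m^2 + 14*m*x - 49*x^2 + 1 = -m^2 + 14*m*x - 49*x^2 + 1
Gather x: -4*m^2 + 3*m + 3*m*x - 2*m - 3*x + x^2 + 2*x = -4*m^2 + m + x^2 + x*(3*m - 1)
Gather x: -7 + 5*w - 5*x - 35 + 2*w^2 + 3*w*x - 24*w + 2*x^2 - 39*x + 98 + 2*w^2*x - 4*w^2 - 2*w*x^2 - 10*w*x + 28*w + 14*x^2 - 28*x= -2*w^2 + 9*w + x^2*(16 - 2*w) + x*(2*w^2 - 7*w - 72) + 56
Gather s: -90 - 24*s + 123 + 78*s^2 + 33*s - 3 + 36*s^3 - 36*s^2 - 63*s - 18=36*s^3 + 42*s^2 - 54*s + 12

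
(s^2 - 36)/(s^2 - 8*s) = (s^2 - 36)/(s*(s - 8))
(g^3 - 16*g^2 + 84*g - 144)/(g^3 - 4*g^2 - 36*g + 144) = (g - 6)/(g + 6)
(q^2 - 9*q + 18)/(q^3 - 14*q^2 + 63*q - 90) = 1/(q - 5)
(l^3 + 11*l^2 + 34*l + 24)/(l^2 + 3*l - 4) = (l^2 + 7*l + 6)/(l - 1)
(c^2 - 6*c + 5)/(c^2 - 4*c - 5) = (c - 1)/(c + 1)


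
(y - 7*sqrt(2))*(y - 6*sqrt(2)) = y^2 - 13*sqrt(2)*y + 84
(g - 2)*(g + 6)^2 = g^3 + 10*g^2 + 12*g - 72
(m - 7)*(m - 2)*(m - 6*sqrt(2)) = m^3 - 9*m^2 - 6*sqrt(2)*m^2 + 14*m + 54*sqrt(2)*m - 84*sqrt(2)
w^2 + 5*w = w*(w + 5)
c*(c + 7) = c^2 + 7*c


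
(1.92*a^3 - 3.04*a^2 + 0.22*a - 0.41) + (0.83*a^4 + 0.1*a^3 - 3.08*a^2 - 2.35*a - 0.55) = 0.83*a^4 + 2.02*a^3 - 6.12*a^2 - 2.13*a - 0.96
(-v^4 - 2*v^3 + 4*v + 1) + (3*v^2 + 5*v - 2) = -v^4 - 2*v^3 + 3*v^2 + 9*v - 1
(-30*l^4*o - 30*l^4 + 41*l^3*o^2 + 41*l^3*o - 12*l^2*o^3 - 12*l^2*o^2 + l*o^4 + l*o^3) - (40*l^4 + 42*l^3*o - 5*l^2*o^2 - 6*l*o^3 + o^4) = -30*l^4*o - 70*l^4 + 41*l^3*o^2 - l^3*o - 12*l^2*o^3 - 7*l^2*o^2 + l*o^4 + 7*l*o^3 - o^4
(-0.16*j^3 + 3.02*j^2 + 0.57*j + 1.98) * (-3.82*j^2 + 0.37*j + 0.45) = 0.6112*j^5 - 11.5956*j^4 - 1.132*j^3 - 5.9937*j^2 + 0.9891*j + 0.891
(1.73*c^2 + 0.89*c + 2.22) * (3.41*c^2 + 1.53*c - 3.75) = 5.8993*c^4 + 5.6818*c^3 + 2.4444*c^2 + 0.0591000000000004*c - 8.325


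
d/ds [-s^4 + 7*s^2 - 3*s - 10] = -4*s^3 + 14*s - 3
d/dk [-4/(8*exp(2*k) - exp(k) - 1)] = (64*exp(k) - 4)*exp(k)/(-8*exp(2*k) + exp(k) + 1)^2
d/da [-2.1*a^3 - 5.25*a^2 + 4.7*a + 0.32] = -6.3*a^2 - 10.5*a + 4.7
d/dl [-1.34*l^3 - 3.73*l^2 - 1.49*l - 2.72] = -4.02*l^2 - 7.46*l - 1.49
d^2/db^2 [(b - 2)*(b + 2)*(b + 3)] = 6*b + 6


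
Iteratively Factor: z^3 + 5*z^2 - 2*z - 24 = (z + 3)*(z^2 + 2*z - 8) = (z - 2)*(z + 3)*(z + 4)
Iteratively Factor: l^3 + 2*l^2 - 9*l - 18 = (l - 3)*(l^2 + 5*l + 6) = (l - 3)*(l + 2)*(l + 3)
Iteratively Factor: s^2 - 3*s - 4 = (s + 1)*(s - 4)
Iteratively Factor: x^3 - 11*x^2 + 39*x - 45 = (x - 3)*(x^2 - 8*x + 15) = (x - 5)*(x - 3)*(x - 3)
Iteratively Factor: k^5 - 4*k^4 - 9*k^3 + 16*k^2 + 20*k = (k + 2)*(k^4 - 6*k^3 + 3*k^2 + 10*k) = (k - 2)*(k + 2)*(k^3 - 4*k^2 - 5*k) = (k - 5)*(k - 2)*(k + 2)*(k^2 + k) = k*(k - 5)*(k - 2)*(k + 2)*(k + 1)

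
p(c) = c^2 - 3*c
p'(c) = 2*c - 3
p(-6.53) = 62.23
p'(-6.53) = -16.06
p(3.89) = 3.46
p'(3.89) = 4.78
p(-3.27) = 20.50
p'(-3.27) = -9.54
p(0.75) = -1.69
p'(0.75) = -1.50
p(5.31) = 12.27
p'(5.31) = 7.62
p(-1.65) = 7.67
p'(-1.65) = -6.30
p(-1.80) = 8.64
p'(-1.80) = -6.60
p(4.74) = 8.25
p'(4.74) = 6.48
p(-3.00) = 18.00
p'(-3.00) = -9.00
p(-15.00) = 270.00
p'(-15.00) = -33.00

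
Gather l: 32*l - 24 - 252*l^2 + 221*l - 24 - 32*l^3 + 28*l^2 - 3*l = -32*l^3 - 224*l^2 + 250*l - 48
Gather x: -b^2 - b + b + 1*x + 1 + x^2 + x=-b^2 + x^2 + 2*x + 1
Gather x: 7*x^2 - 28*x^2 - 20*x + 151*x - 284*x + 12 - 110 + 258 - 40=-21*x^2 - 153*x + 120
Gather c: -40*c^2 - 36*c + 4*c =-40*c^2 - 32*c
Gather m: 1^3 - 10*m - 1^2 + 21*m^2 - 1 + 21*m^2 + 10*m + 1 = 42*m^2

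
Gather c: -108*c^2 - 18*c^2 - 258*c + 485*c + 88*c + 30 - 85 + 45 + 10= -126*c^2 + 315*c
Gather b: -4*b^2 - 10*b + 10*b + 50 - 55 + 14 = 9 - 4*b^2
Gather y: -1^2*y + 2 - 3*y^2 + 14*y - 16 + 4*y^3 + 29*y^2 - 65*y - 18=4*y^3 + 26*y^2 - 52*y - 32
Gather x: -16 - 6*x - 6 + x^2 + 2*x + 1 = x^2 - 4*x - 21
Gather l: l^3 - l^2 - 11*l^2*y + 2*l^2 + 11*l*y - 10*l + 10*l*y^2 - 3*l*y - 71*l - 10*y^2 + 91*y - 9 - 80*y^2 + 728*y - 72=l^3 + l^2*(1 - 11*y) + l*(10*y^2 + 8*y - 81) - 90*y^2 + 819*y - 81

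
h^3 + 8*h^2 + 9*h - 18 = (h - 1)*(h + 3)*(h + 6)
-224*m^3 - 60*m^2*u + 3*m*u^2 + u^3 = (-8*m + u)*(4*m + u)*(7*m + u)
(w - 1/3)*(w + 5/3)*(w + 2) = w^3 + 10*w^2/3 + 19*w/9 - 10/9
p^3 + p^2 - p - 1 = (p - 1)*(p + 1)^2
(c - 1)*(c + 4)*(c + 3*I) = c^3 + 3*c^2 + 3*I*c^2 - 4*c + 9*I*c - 12*I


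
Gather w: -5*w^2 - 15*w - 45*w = -5*w^2 - 60*w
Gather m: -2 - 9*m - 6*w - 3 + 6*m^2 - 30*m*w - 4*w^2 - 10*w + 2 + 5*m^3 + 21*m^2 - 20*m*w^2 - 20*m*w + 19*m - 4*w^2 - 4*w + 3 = 5*m^3 + 27*m^2 + m*(-20*w^2 - 50*w + 10) - 8*w^2 - 20*w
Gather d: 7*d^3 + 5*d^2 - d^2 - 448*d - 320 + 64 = 7*d^3 + 4*d^2 - 448*d - 256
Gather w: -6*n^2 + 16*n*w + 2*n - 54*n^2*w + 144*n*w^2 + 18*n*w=-6*n^2 + 144*n*w^2 + 2*n + w*(-54*n^2 + 34*n)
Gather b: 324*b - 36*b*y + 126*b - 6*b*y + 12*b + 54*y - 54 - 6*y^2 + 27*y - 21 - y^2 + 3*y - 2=b*(462 - 42*y) - 7*y^2 + 84*y - 77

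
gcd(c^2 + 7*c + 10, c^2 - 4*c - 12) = c + 2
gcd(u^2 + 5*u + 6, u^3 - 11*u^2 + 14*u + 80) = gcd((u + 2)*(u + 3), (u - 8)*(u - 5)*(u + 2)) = u + 2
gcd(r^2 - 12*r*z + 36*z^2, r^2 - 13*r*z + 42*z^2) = -r + 6*z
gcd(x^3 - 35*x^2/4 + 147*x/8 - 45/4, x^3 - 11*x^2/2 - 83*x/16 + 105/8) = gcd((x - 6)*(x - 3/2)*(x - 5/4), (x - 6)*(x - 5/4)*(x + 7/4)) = x^2 - 29*x/4 + 15/2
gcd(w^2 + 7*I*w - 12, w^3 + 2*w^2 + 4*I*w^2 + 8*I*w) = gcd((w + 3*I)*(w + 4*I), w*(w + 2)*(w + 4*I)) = w + 4*I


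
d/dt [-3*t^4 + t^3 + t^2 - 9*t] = -12*t^3 + 3*t^2 + 2*t - 9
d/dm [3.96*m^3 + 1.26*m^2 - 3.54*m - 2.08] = 11.88*m^2 + 2.52*m - 3.54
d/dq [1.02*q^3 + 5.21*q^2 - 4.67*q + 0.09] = 3.06*q^2 + 10.42*q - 4.67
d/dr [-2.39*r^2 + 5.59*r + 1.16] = 5.59 - 4.78*r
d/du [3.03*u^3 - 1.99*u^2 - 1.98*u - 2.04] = 9.09*u^2 - 3.98*u - 1.98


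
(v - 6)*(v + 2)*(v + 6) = v^3 + 2*v^2 - 36*v - 72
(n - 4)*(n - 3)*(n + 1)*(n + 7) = n^4 + n^3 - 37*n^2 + 47*n + 84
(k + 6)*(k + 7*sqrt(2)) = k^2 + 6*k + 7*sqrt(2)*k + 42*sqrt(2)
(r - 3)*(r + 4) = r^2 + r - 12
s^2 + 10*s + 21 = (s + 3)*(s + 7)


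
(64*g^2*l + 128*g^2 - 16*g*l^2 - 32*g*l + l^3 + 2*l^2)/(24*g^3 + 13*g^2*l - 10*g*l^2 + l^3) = (8*g*l + 16*g - l^2 - 2*l)/(3*g^2 + 2*g*l - l^2)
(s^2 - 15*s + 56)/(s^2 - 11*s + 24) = (s - 7)/(s - 3)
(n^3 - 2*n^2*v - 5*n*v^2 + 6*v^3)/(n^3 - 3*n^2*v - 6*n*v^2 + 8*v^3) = (-n + 3*v)/(-n + 4*v)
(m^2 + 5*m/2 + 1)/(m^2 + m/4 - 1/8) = 4*(m + 2)/(4*m - 1)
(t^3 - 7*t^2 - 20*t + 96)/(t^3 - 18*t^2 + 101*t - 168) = (t + 4)/(t - 7)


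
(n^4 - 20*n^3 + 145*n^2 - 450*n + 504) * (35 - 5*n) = -5*n^5 + 135*n^4 - 1425*n^3 + 7325*n^2 - 18270*n + 17640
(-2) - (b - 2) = -b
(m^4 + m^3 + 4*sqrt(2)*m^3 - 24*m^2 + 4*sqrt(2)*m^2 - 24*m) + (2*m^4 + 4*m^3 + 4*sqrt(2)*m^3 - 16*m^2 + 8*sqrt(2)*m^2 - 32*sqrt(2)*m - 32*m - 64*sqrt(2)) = 3*m^4 + 5*m^3 + 8*sqrt(2)*m^3 - 40*m^2 + 12*sqrt(2)*m^2 - 56*m - 32*sqrt(2)*m - 64*sqrt(2)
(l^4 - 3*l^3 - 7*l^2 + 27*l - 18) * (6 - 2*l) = -2*l^5 + 12*l^4 - 4*l^3 - 96*l^2 + 198*l - 108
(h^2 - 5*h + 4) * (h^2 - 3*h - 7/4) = h^4 - 8*h^3 + 69*h^2/4 - 13*h/4 - 7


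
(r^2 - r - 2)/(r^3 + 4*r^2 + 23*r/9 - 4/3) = 9*(r^2 - r - 2)/(9*r^3 + 36*r^2 + 23*r - 12)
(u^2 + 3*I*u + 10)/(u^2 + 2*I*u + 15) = (u - 2*I)/(u - 3*I)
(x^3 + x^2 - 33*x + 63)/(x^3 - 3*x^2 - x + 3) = (x^2 + 4*x - 21)/(x^2 - 1)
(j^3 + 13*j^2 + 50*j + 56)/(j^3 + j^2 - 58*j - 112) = (j + 4)/(j - 8)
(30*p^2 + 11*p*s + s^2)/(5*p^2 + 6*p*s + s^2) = (6*p + s)/(p + s)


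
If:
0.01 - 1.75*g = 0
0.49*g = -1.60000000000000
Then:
No Solution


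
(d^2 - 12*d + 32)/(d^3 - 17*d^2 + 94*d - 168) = (d - 8)/(d^2 - 13*d + 42)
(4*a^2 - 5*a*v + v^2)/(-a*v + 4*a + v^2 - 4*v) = (-4*a + v)/(v - 4)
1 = 1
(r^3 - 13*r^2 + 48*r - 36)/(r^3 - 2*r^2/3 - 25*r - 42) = 3*(r^2 - 7*r + 6)/(3*r^2 + 16*r + 21)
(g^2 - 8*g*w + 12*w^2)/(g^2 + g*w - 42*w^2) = (g - 2*w)/(g + 7*w)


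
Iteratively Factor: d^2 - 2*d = (d)*(d - 2)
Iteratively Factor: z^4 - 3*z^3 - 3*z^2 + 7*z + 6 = (z - 3)*(z^3 - 3*z - 2) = (z - 3)*(z + 1)*(z^2 - z - 2) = (z - 3)*(z + 1)^2*(z - 2)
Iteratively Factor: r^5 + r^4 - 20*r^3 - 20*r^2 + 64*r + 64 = (r - 4)*(r^4 + 5*r^3 - 20*r - 16) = (r - 4)*(r + 2)*(r^3 + 3*r^2 - 6*r - 8) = (r - 4)*(r + 2)*(r + 4)*(r^2 - r - 2) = (r - 4)*(r + 1)*(r + 2)*(r + 4)*(r - 2)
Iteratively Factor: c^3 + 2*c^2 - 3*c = (c - 1)*(c^2 + 3*c) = (c - 1)*(c + 3)*(c)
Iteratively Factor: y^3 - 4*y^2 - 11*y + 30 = (y + 3)*(y^2 - 7*y + 10) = (y - 2)*(y + 3)*(y - 5)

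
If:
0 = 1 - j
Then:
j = 1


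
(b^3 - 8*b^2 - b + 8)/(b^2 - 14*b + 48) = (b^2 - 1)/(b - 6)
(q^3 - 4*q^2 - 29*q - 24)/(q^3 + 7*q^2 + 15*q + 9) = (q - 8)/(q + 3)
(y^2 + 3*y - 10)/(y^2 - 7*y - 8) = (-y^2 - 3*y + 10)/(-y^2 + 7*y + 8)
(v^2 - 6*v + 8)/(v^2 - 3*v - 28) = (-v^2 + 6*v - 8)/(-v^2 + 3*v + 28)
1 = 1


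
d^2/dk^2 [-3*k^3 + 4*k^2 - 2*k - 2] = 8 - 18*k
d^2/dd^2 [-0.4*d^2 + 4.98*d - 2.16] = -0.800000000000000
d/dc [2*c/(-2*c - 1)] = -2/(2*c + 1)^2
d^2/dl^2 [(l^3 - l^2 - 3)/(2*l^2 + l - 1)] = 10*(l^3 - 9*l^2 - 3*l - 2)/(8*l^6 + 12*l^5 - 6*l^4 - 11*l^3 + 3*l^2 + 3*l - 1)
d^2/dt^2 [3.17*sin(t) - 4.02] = -3.17*sin(t)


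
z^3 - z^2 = z^2*(z - 1)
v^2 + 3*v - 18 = (v - 3)*(v + 6)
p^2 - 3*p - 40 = (p - 8)*(p + 5)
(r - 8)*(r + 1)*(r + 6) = r^3 - r^2 - 50*r - 48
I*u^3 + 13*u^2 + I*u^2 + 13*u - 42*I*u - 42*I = (u - 7*I)*(u - 6*I)*(I*u + I)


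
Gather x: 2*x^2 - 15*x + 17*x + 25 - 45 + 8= 2*x^2 + 2*x - 12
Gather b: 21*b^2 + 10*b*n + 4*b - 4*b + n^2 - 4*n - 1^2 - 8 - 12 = 21*b^2 + 10*b*n + n^2 - 4*n - 21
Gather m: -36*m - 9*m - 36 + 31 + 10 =5 - 45*m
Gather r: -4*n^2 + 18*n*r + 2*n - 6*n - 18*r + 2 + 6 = -4*n^2 - 4*n + r*(18*n - 18) + 8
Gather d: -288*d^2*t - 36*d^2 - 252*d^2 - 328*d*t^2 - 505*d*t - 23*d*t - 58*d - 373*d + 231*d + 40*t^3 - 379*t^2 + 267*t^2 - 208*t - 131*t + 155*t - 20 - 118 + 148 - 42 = d^2*(-288*t - 288) + d*(-328*t^2 - 528*t - 200) + 40*t^3 - 112*t^2 - 184*t - 32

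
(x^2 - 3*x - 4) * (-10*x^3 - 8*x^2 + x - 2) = -10*x^5 + 22*x^4 + 65*x^3 + 27*x^2 + 2*x + 8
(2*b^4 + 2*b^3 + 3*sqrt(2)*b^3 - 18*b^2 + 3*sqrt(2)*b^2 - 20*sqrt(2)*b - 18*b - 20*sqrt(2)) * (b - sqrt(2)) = 2*b^5 + sqrt(2)*b^4 + 2*b^4 - 24*b^3 + sqrt(2)*b^3 - 24*b^2 - 2*sqrt(2)*b^2 - 2*sqrt(2)*b + 40*b + 40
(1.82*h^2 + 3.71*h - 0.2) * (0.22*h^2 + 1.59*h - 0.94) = 0.4004*h^4 + 3.71*h^3 + 4.1441*h^2 - 3.8054*h + 0.188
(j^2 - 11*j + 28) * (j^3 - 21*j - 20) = j^5 - 11*j^4 + 7*j^3 + 211*j^2 - 368*j - 560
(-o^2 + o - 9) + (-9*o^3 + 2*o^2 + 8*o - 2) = -9*o^3 + o^2 + 9*o - 11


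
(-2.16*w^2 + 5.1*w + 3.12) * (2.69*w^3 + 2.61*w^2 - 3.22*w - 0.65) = -5.8104*w^5 + 8.0814*w^4 + 28.659*w^3 - 6.8748*w^2 - 13.3614*w - 2.028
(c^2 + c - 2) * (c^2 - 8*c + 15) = c^4 - 7*c^3 + 5*c^2 + 31*c - 30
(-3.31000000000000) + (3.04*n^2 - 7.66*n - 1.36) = 3.04*n^2 - 7.66*n - 4.67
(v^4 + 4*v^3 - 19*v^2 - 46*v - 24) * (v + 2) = v^5 + 6*v^4 - 11*v^3 - 84*v^2 - 116*v - 48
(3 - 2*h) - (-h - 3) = 6 - h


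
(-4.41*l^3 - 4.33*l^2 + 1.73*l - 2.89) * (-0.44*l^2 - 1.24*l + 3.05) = 1.9404*l^5 + 7.3736*l^4 - 8.8425*l^3 - 14.0801*l^2 + 8.8601*l - 8.8145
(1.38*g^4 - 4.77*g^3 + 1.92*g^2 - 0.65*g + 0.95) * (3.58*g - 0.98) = 4.9404*g^5 - 18.429*g^4 + 11.5482*g^3 - 4.2086*g^2 + 4.038*g - 0.931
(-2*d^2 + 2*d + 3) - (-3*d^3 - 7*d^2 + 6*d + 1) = 3*d^3 + 5*d^2 - 4*d + 2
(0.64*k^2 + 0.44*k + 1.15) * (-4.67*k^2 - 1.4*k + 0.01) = -2.9888*k^4 - 2.9508*k^3 - 5.9801*k^2 - 1.6056*k + 0.0115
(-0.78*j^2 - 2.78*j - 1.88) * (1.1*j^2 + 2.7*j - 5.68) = -0.858*j^4 - 5.164*j^3 - 5.1436*j^2 + 10.7144*j + 10.6784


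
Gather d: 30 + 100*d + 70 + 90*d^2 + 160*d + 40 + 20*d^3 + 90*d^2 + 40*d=20*d^3 + 180*d^2 + 300*d + 140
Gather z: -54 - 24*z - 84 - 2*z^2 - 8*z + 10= -2*z^2 - 32*z - 128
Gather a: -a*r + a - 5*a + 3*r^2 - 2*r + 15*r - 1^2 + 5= a*(-r - 4) + 3*r^2 + 13*r + 4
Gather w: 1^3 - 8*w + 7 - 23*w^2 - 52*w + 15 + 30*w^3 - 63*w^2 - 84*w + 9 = 30*w^3 - 86*w^2 - 144*w + 32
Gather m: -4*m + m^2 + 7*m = m^2 + 3*m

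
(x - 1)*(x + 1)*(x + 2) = x^3 + 2*x^2 - x - 2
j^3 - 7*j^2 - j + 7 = (j - 7)*(j - 1)*(j + 1)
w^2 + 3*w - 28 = (w - 4)*(w + 7)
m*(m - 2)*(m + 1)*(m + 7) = m^4 + 6*m^3 - 9*m^2 - 14*m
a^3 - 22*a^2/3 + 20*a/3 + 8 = (a - 6)*(a - 2)*(a + 2/3)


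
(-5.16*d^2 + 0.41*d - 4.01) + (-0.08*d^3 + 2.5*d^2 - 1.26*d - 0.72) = -0.08*d^3 - 2.66*d^2 - 0.85*d - 4.73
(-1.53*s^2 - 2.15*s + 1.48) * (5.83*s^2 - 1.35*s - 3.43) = -8.9199*s^4 - 10.469*s^3 + 16.7788*s^2 + 5.3765*s - 5.0764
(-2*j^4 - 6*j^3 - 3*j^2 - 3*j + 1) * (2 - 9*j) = 18*j^5 + 50*j^4 + 15*j^3 + 21*j^2 - 15*j + 2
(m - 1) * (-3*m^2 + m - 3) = -3*m^3 + 4*m^2 - 4*m + 3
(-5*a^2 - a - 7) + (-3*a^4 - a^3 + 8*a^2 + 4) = -3*a^4 - a^3 + 3*a^2 - a - 3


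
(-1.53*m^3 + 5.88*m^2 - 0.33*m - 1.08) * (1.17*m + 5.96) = -1.7901*m^4 - 2.2392*m^3 + 34.6587*m^2 - 3.2304*m - 6.4368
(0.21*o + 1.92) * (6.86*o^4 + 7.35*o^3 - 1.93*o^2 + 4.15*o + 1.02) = 1.4406*o^5 + 14.7147*o^4 + 13.7067*o^3 - 2.8341*o^2 + 8.1822*o + 1.9584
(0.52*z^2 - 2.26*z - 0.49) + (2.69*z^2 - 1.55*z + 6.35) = 3.21*z^2 - 3.81*z + 5.86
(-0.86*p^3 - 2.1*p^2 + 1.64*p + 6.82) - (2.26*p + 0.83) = -0.86*p^3 - 2.1*p^2 - 0.62*p + 5.99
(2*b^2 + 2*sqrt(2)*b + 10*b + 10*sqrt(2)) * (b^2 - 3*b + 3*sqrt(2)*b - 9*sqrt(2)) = 2*b^4 + 4*b^3 + 8*sqrt(2)*b^3 - 18*b^2 + 16*sqrt(2)*b^2 - 120*sqrt(2)*b + 24*b - 180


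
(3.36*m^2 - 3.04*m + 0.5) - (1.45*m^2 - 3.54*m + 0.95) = 1.91*m^2 + 0.5*m - 0.45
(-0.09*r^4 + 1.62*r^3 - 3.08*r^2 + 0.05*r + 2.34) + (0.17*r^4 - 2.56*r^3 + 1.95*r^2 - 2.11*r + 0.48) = 0.08*r^4 - 0.94*r^3 - 1.13*r^2 - 2.06*r + 2.82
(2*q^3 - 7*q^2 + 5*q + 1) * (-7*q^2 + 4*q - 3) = -14*q^5 + 57*q^4 - 69*q^3 + 34*q^2 - 11*q - 3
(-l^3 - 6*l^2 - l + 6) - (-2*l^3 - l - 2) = l^3 - 6*l^2 + 8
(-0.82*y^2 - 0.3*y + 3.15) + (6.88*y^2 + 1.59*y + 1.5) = 6.06*y^2 + 1.29*y + 4.65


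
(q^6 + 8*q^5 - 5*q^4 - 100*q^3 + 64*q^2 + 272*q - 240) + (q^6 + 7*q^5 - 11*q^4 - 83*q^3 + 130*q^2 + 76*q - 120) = 2*q^6 + 15*q^5 - 16*q^4 - 183*q^3 + 194*q^2 + 348*q - 360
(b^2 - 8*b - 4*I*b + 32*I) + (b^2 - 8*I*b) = 2*b^2 - 8*b - 12*I*b + 32*I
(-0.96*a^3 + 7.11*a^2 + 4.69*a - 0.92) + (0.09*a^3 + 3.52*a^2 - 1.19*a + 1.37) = -0.87*a^3 + 10.63*a^2 + 3.5*a + 0.45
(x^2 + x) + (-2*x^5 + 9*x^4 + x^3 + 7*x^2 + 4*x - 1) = -2*x^5 + 9*x^4 + x^3 + 8*x^2 + 5*x - 1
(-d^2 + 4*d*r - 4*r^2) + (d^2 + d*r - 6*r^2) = 5*d*r - 10*r^2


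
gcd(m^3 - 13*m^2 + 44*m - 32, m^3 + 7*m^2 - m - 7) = m - 1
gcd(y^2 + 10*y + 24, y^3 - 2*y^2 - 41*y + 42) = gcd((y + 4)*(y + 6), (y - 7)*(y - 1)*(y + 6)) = y + 6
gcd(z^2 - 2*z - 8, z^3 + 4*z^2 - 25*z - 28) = z - 4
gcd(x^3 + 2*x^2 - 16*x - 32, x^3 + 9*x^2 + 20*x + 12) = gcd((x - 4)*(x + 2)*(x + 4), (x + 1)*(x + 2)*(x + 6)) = x + 2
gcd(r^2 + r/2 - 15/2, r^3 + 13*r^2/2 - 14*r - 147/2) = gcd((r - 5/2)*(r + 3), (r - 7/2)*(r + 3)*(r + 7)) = r + 3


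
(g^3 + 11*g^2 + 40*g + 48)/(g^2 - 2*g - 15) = (g^2 + 8*g + 16)/(g - 5)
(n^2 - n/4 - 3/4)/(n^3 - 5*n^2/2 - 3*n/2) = (-4*n^2 + n + 3)/(2*n*(-2*n^2 + 5*n + 3))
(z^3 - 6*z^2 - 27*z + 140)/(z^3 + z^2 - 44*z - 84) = (z^2 + z - 20)/(z^2 + 8*z + 12)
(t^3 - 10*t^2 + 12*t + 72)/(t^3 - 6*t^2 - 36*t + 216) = (t + 2)/(t + 6)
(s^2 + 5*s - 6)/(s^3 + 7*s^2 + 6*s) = (s - 1)/(s*(s + 1))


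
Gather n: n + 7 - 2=n + 5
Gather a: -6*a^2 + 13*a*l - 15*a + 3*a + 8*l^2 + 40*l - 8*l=-6*a^2 + a*(13*l - 12) + 8*l^2 + 32*l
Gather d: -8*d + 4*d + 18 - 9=9 - 4*d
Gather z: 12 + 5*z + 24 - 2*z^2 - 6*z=-2*z^2 - z + 36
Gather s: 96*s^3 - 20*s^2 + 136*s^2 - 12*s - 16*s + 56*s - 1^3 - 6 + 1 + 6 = 96*s^3 + 116*s^2 + 28*s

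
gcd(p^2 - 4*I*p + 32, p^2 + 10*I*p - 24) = p + 4*I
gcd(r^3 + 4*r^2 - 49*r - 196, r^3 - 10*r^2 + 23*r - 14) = r - 7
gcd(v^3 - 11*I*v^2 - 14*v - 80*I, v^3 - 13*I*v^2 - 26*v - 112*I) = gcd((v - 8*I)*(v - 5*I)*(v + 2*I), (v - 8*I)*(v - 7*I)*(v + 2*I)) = v^2 - 6*I*v + 16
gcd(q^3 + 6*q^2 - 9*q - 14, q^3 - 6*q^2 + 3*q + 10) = q^2 - q - 2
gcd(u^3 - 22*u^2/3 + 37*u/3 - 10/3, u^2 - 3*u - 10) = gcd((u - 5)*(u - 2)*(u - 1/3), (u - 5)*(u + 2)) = u - 5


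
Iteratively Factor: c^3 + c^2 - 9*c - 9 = (c + 1)*(c^2 - 9) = (c + 1)*(c + 3)*(c - 3)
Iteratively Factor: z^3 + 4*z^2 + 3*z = (z + 3)*(z^2 + z) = (z + 1)*(z + 3)*(z)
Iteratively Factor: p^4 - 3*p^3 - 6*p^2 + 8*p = (p + 2)*(p^3 - 5*p^2 + 4*p) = (p - 1)*(p + 2)*(p^2 - 4*p) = (p - 4)*(p - 1)*(p + 2)*(p)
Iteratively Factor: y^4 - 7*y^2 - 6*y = (y + 1)*(y^3 - y^2 - 6*y) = (y - 3)*(y + 1)*(y^2 + 2*y) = (y - 3)*(y + 1)*(y + 2)*(y)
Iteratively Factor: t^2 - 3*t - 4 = (t + 1)*(t - 4)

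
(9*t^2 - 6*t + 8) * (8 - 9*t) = -81*t^3 + 126*t^2 - 120*t + 64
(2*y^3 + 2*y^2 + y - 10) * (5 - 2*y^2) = -4*y^5 - 4*y^4 + 8*y^3 + 30*y^2 + 5*y - 50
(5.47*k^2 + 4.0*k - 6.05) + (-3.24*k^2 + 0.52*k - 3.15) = 2.23*k^2 + 4.52*k - 9.2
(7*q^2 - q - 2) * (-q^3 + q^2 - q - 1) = -7*q^5 + 8*q^4 - 6*q^3 - 8*q^2 + 3*q + 2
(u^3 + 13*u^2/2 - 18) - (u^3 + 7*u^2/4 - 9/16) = 19*u^2/4 - 279/16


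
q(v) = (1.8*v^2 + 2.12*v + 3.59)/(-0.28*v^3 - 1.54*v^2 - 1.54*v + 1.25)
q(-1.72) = 6.86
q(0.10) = 3.54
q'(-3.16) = 37.69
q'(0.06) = 6.88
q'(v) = (3.6*v + 2.12)/(-0.28*v^3 - 1.54*v^2 - 1.54*v + 1.25) + (0.84*v^2 + 3.08*v + 1.54)*(1.8*v^2 + 2.12*v + 3.59)/(-0.28*v^3 - 1.54*v^2 - 1.54*v + 1.25)^2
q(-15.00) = 0.60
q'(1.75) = 0.98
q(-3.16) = -34.88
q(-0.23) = 2.10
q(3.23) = -1.00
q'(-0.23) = 2.05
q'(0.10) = 8.37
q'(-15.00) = 0.06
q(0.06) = 3.23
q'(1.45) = 1.71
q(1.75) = -1.67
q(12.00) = -0.40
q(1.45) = -2.06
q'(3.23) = 0.22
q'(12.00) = 0.03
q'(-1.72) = -16.68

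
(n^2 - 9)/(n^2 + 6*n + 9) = (n - 3)/(n + 3)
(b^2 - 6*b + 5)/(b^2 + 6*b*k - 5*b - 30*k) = (b - 1)/(b + 6*k)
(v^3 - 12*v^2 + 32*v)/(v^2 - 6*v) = (v^2 - 12*v + 32)/(v - 6)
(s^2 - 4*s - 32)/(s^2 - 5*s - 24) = (s + 4)/(s + 3)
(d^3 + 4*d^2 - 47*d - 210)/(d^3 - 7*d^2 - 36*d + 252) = (d + 5)/(d - 6)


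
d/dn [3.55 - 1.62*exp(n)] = -1.62*exp(n)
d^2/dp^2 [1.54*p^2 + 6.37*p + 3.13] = 3.08000000000000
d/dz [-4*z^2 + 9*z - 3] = 9 - 8*z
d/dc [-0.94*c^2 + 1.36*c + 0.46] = 1.36 - 1.88*c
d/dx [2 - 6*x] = -6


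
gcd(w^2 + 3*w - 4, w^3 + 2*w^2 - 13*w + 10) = w - 1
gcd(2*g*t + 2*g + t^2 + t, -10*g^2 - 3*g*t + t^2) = 2*g + t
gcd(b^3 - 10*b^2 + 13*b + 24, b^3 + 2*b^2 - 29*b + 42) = b - 3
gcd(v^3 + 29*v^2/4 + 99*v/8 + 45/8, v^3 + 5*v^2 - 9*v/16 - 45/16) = v^2 + 23*v/4 + 15/4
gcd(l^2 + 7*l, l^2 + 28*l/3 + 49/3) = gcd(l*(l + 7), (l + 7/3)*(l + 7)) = l + 7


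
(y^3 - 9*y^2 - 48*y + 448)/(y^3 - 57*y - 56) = (y - 8)/(y + 1)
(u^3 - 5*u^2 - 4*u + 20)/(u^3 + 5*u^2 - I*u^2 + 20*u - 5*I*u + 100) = (u^3 - 5*u^2 - 4*u + 20)/(u^3 + u^2*(5 - I) + 5*u*(4 - I) + 100)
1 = 1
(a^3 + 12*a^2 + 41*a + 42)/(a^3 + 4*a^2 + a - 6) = (a + 7)/(a - 1)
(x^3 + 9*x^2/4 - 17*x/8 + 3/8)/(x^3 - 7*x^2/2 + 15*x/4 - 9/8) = (4*x^2 + 11*x - 3)/(4*x^2 - 12*x + 9)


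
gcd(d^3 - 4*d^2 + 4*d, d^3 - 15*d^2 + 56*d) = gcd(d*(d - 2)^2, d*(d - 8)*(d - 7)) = d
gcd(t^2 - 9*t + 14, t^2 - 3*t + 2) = t - 2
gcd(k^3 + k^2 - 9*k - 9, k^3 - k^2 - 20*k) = 1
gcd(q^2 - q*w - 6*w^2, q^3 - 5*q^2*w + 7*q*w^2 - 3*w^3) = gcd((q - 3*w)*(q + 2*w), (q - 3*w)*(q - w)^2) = q - 3*w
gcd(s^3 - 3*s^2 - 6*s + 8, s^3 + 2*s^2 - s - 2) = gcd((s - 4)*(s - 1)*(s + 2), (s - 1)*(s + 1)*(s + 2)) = s^2 + s - 2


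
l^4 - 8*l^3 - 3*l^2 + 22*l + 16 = (l - 8)*(l - 2)*(l + 1)^2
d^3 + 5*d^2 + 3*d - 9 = (d - 1)*(d + 3)^2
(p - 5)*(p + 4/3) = p^2 - 11*p/3 - 20/3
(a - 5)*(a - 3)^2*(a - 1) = a^4 - 12*a^3 + 50*a^2 - 84*a + 45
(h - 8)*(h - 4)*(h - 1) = h^3 - 13*h^2 + 44*h - 32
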